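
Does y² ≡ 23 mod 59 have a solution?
By Euler's criterion: 23^{29} ≡ 58 mod 59. Since this equals -1 (≡ 58), 23 is not a QR.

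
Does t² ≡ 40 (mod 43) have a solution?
By Euler's criterion: 40^{21} ≡ 1 (mod 43). Since this equals 1, 40 is a QR.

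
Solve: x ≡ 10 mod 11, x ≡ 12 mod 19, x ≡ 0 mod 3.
M = 11 × 19 × 3 = 627. M₁ = 57, y₁ ≡ 6 mod 11. M₂ = 33, y₂ ≡ 15 mod 19. M₃ = 209, y₃ ≡ 2 mod 3. x = 10×57×6 + 12×33×15 + 0×209×2 ≡ 582 mod 627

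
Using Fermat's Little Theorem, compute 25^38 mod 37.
By Fermat: 25^{36} ≡ 1 mod 37. So 25^{38} = 25^{36} · 25^{2} ≡ 25^{2} ≡ 33 mod 37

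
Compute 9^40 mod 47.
By repeated squaring mod 47: 9^{1}≡9, 9^{2}≡34, 9^{4}≡28, 9^{8}≡32, 9^{16}≡37, 9^{32}≡6. Then 9^{40} = 9^{32+8} ≡ 6 × 32 ≡ 4 mod 47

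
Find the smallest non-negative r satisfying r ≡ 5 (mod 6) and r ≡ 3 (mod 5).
M = 6 × 5 = 30. M₁ = 5, y₁ ≡ 5 (mod 6). M₂ = 6, y₂ ≡ 1 (mod 5). r = 5×5×5 + 3×6×1 ≡ 23 (mod 30)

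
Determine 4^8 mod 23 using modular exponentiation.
By repeated squaring mod 23: 4^{1}≡4, 4^{2}≡16, 4^{4}≡3, 4^{8}≡9. So 4^{8} ≡ 9 mod 23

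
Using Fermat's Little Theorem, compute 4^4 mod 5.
By Fermat's Little Theorem, 4^{4} ≡ 1 mod 5 since 5 is prime and gcd(4, 5) = 1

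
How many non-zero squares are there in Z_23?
For prime 23, there are (p-1)/2 = (23-1)/2 = 11 quadratic residues (excluding 0).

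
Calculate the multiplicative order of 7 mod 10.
Powers of 7 mod 10: 7^1≡7, 7^2≡9, 7^3≡3, 7^4≡1. ord_10(7) = 4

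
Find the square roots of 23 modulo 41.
The square roots of 23 mod 41 are 33 and 8. Verify: 33² = 1089 ≡ 23 mod 41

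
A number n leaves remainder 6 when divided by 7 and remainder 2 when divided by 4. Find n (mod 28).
M = 7 × 4 = 28. M₁ = 4, y₁ ≡ 2 (mod 7). M₂ = 7, y₂ ≡ 3 (mod 4). n = 6×4×2 + 2×7×3 ≡ 6 (mod 28)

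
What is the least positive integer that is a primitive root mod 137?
g = 3. For each prime q|136: 3^{68}≡136, 3^{8}≡122, none ≡ 1, so ord_137(3) = 136 and 3 is a primitive root.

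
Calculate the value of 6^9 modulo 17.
By repeated squaring (mod 17): 6^{1}≡6, 6^{2}≡2, 6^{4}≡4, 6^{8}≡16. Then 6^{9} = 6^{8+1} ≡ 16 × 6 ≡ 11 (mod 17)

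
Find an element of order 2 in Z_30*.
11 has order 2 mod 30 since 11^{2} ≡ 1 mod 30 and no smaller power works.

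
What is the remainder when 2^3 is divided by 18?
2^{3} = 8 ≡ 8 (mod 18)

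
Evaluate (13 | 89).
(13/89) = 13^{44} mod 89 = -1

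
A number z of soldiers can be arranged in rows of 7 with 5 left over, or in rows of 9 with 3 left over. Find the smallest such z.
M = 7 × 9 = 63. M₁ = 9, y₁ ≡ 4 mod 7. M₂ = 7, y₂ ≡ 4 mod 9. z = 5×9×4 + 3×7×4 ≡ 12 mod 63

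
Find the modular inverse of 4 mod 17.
Since 17 is prime, by Fermat 4^(-1) ≡ 4^{15} ≡ 13 mod 17. Verify: 4 × 13 = 52 ≡ 1 mod 17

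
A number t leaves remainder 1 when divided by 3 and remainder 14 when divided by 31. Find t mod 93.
M = 3 × 31 = 93. M₁ = 31, y₁ ≡ 1 mod 3. M₂ = 3, y₂ ≡ 21 mod 31. t = 1×31×1 + 14×3×21 ≡ 76 mod 93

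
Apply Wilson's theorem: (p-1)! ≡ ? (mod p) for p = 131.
By Wilson's theorem, (130)! ≡ -1 ≡ 130 (mod 131)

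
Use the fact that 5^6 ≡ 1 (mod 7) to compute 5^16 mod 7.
By Fermat: 5^{6} ≡ 1 (mod 7). 16 = 2×6 + 4. So 5^{16} ≡ 5^{4} ≡ 2 (mod 7)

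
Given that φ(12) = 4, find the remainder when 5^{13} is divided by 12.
By Euler: 5^{4} ≡ 1 mod 12 since gcd(5, 12) = 1. 13 = 3×4 + 1. So 5^{13} ≡ 5^{1} ≡ 5 mod 12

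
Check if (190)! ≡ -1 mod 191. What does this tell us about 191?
(190)! mod 191 = 190. Since this equals -1 mod 191, Wilson confirms 191 is prime.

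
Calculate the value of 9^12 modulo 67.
By repeated squaring mod 67: 9^{1}≡9, 9^{2}≡14, 9^{4}≡62, 9^{8}≡25. Then 9^{12} = 9^{8+4} ≡ 25 × 62 ≡ 9 mod 67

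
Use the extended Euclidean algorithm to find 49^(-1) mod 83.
Extended GCD: 49(-22) + 83(13) = 1. So 49^(-1) ≡ -22 ≡ 61 mod 83. Verify: 49 × 61 = 2989 ≡ 1 mod 83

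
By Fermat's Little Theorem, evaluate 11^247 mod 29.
By Fermat: 11^{28} ≡ 1 (mod 29). 247 ≡ 23 (mod 28). So 11^{247} ≡ 11^{23} ≡ 27 (mod 29)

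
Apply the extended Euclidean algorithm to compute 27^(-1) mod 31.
Extended GCD: 27(-8) + 31(7) = 1. So 27^(-1) ≡ -8 ≡ 23 (mod 31). Verify: 27 × 23 = 621 ≡ 1 (mod 31)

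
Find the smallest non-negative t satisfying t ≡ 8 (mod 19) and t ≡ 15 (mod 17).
M = 19 × 17 = 323. M₁ = 17, y₁ ≡ 9 (mod 19). M₂ = 19, y₂ ≡ 9 (mod 17). t = 8×17×9 + 15×19×9 ≡ 236 (mod 323)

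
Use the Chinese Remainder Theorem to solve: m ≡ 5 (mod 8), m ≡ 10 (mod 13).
M = 8 × 13 = 104. M₁ = 13, y₁ ≡ 5 (mod 8). M₂ = 8, y₂ ≡ 5 (mod 13). m = 5×13×5 + 10×8×5 ≡ 101 (mod 104)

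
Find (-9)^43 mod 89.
By repeated squaring mod 89: (-9)^{1}≡80, (-9)^{2}≡81, (-9)^{4}≡64, (-9)^{8}≡2, (-9)^{16}≡4, (-9)^{32}≡16. Then (-9)^{43} = (-9)^{32+8+2+1} ≡ 16 × 2 × 81 × 80 ≡ 79 mod 89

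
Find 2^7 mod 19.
By repeated squaring mod 19: 2^{1}≡2, 2^{2}≡4, 2^{4}≡16. Then 2^{7} = 2^{4+2+1} ≡ 16 × 4 × 2 ≡ 14 mod 19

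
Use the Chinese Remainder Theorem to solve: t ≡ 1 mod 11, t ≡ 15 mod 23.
M = 11 × 23 = 253. M₁ = 23, y₁ ≡ 1 mod 11. M₂ = 11, y₂ ≡ 21 mod 23. t = 1×23×1 + 15×11×21 ≡ 199 mod 253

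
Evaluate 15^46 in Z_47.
Using Fermat: 15^{46} ≡ 1 mod 47. 46 ≡ 0 mod 46. So 15^{46} ≡ 15^{0} ≡ 1 mod 47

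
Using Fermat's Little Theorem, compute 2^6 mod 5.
By Fermat: 2^{4} ≡ 1 mod 5. So 2^{6} = 2^{4} · 2^{2} ≡ 2^{2} ≡ 4 mod 5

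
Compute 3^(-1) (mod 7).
Since 7 is prime, by Fermat 3^(-1) ≡ 3^{5} ≡ 5 (mod 7). Verify: 3 × 5 = 15 ≡ 1 (mod 7)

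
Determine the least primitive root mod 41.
g = 6. Powers: [6, 36, 11, 25, 27, 39, 29, ...] generates all 40 non-zero residues.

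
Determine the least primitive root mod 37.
g = 2. For each prime q|36: 2^{18}≡36, 2^{12}≡26, none ≡ 1, so ord_37(2) = 36 and 2 is a primitive root.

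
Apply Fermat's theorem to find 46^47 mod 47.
By Fermat: 46^{46} ≡ 1 mod 47. So 46^{47} = 46^{46} · 46^{1} ≡ 46^{1} ≡ 46 mod 47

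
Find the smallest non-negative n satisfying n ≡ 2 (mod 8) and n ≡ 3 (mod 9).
M = 8 × 9 = 72. M₁ = 9, y₁ ≡ 1 (mod 8). M₂ = 8, y₂ ≡ 8 (mod 9). n = 2×9×1 + 3×8×8 ≡ 66 (mod 72)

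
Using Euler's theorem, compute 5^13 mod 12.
By Euler: 5^{4} ≡ 1 mod 12 since gcd(5, 12) = 1. 13 = 3×4 + 1. So 5^{13} ≡ 5^{1} ≡ 5 mod 12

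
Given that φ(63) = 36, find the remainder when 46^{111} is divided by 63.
By Euler: 46^{36} ≡ 1 (mod 63) since gcd(46, 63) = 1. 111 = 3×36 + 3. So 46^{111} ≡ 46^{3} ≡ 1 (mod 63)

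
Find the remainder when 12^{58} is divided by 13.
By Fermat: 12^{12} ≡ 1 (mod 13). 58 = 4×12 + 10. So 12^{58} ≡ 12^{10} ≡ 1 (mod 13)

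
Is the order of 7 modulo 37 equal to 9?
Powers of 7 mod 37: 7^1≡7, 7^2≡12, 7^3≡10, 7^4≡33, 7^5≡9, 7^6≡26, 7^7≡34, 7^8≡16, 7^9≡1. First k with 7^k≡1 is k=9. Yes, ord_37(7) = 9.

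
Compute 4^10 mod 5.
Using Fermat: 4^{4} ≡ 1 (mod 5). 10 ≡ 2 (mod 4). So 4^{10} ≡ 4^{2} ≡ 1 (mod 5)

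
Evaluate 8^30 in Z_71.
By repeated squaring (mod 71): 8^{1}≡8, 8^{2}≡64, 8^{4}≡49, 8^{8}≡58, 8^{16}≡27. Then 8^{30} = 8^{16+8+4+2} ≡ 27 × 58 × 49 × 64 ≡ 48 (mod 71)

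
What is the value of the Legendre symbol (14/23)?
(14/23) = 14^{11} mod 23 = -1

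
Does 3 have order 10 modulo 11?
3^{5} ≡ 1 mod 11 and 5 < 10, so ord_11(3) = 5 ≠ 10 and 3 is not a primitive root.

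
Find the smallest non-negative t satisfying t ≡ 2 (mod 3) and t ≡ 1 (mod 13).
M = 3 × 13 = 39. M₁ = 13, y₁ ≡ 1 (mod 3). M₂ = 3, y₂ ≡ 9 (mod 13). t = 2×13×1 + 1×3×9 ≡ 14 (mod 39)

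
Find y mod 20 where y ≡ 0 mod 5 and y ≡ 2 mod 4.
M = 5 × 4 = 20. M₁ = 4, y₁ ≡ 4 mod 5. M₂ = 5, y₂ ≡ 1 mod 4. y = 0×4×4 + 2×5×1 ≡ 10 mod 20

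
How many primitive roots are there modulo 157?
A prime p has φ(p-1) primitive roots; here φ(156) = 48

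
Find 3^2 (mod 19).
3^{2} = 9 ≡ 9 (mod 19)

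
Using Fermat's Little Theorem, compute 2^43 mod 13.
By Fermat: 2^{12} ≡ 1 (mod 13). 43 = 3×12 + 7. So 2^{43} ≡ 2^{7} ≡ 11 (mod 13)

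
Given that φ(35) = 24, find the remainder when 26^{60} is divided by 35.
By Euler: 26^{24} ≡ 1 (mod 35) since gcd(26, 35) = 1. 60 = 2×24 + 12. So 26^{60} ≡ 26^{12} ≡ 1 (mod 35)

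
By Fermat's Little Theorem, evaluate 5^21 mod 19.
By Fermat: 5^{18} ≡ 1 mod 19. So 5^{21} = 5^{18} · 5^{3} ≡ 5^{3} ≡ 11 mod 19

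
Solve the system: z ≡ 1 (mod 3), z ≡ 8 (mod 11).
M = 3 × 11 = 33. M₁ = 11, y₁ ≡ 2 (mod 3). M₂ = 3, y₂ ≡ 4 (mod 11). z = 1×11×2 + 8×3×4 ≡ 19 (mod 33)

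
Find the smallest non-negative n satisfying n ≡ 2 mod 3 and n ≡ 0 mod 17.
M = 3 × 17 = 51. M₁ = 17, y₁ ≡ 2 mod 3. M₂ = 3, y₂ ≡ 6 mod 17. n = 2×17×2 + 0×3×6 ≡ 17 mod 51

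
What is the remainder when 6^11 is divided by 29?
By repeated squaring mod 29: 6^{1}≡6, 6^{2}≡7, 6^{4}≡20, 6^{8}≡23. Then 6^{11} = 6^{8+2+1} ≡ 23 × 7 × 6 ≡ 9 mod 29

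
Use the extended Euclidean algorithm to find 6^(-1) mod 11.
Extended GCD: 6(2) + 11(-1) = 1. So 6^(-1) ≡ 2 mod 11. Verify: 6 × 2 = 12 ≡ 1 mod 11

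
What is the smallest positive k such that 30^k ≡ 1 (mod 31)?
Powers of 30 mod 31: 30^1≡30, 30^2≡1. ord_31(30) = 2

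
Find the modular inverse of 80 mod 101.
Since 101 is prime, by Fermat 80^(-1) ≡ 80^{99} ≡ 24 mod 101. Verify: 80 × 24 = 1920 ≡ 1 mod 101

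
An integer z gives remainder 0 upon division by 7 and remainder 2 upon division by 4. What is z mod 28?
M = 7 × 4 = 28. M₁ = 4, y₁ ≡ 2 mod 7. M₂ = 7, y₂ ≡ 3 mod 4. z = 0×4×2 + 2×7×3 ≡ 14 mod 28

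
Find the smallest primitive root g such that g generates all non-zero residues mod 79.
g = 3. For each prime q|78: 3^{39}≡78, 3^{26}≡23, 3^{6}≡18, none ≡ 1, so ord_79(3) = 78 and 3 is a primitive root.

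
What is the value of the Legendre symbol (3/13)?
(3/13) = 3^{6} mod 13 = 1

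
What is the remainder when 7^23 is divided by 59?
By repeated squaring mod 59: 7^{1}≡7, 7^{2}≡49, 7^{4}≡41, 7^{8}≡29, 7^{16}≡15. Then 7^{23} = 7^{16+4+2+1} ≡ 15 × 41 × 49 × 7 ≡ 20 mod 59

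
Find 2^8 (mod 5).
Using Fermat: 2^{4} ≡ 1 (mod 5). 8 ≡ 0 (mod 4). So 2^{8} ≡ 2^{0} ≡ 1 (mod 5)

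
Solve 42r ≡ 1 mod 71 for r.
Since 71 is prime, by Fermat 42^(-1) ≡ 42^{69} ≡ 22 mod 71. Verify: 42 × 22 = 924 ≡ 1 mod 71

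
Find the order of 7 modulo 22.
Powers of 7 mod 22: 7^1≡7, 7^2≡5, 7^3≡13, 7^4≡3, 7^5≡21, 7^6≡15, 7^7≡17, 7^8≡9, 7^9≡19, 7^10≡1. Order = 10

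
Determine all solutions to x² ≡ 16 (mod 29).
The square roots of 16 mod 29 are 25 and 4. Verify: 25² = 625 ≡ 16 (mod 29)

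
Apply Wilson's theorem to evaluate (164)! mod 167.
(166)! = (164)! × (165) × (166) ≡ -1 (mod 167). So (164)! ≡ -1 × [(166)(165)]^(-1) ≡ 83 (mod 167)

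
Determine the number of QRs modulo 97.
For prime 97, there are (p-1)/2 = (97-1)/2 = 48 quadratic residues (excluding 0).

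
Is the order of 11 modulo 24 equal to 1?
Powers of 11 mod 24: 11^1≡11, 11^2≡1. 11^1≡11≢1, so ord ≠ 1. No, the actual order is 2.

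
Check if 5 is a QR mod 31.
By Euler's criterion: 5^{15} ≡ 1 mod 31. Since this equals 1, 5 is a QR.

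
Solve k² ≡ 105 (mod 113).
The square roots of 105 mod 113 are 52 and 61. Verify: 52² = 2704 ≡ 105 (mod 113)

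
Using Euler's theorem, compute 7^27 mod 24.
By Euler: 7^{8} ≡ 1 (mod 24) since gcd(7, 24) = 1. 27 = 3×8 + 3. So 7^{27} ≡ 7^{3} ≡ 7 (mod 24)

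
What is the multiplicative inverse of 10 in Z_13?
Since 13 is prime, by Fermat 10^(-1) ≡ 10^{11} ≡ 4 mod 13. Verify: 10 × 4 = 40 ≡ 1 mod 13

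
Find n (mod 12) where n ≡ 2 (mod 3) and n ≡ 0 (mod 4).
M = 3 × 4 = 12. M₁ = 4, y₁ ≡ 1 (mod 3). M₂ = 3, y₂ ≡ 3 (mod 4). n = 2×4×1 + 0×3×3 ≡ 8 (mod 12)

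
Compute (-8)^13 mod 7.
Using Fermat: (-8)^{6} ≡ 1 (mod 7). 13 ≡ 1 (mod 6). So (-8)^{13} ≡ (-8)^{1} ≡ 6 (mod 7)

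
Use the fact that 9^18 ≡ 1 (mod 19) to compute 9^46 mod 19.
By Fermat: 9^{18} ≡ 1 (mod 19). 46 = 2×18 + 10. So 9^{46} ≡ 9^{10} ≡ 9 (mod 19)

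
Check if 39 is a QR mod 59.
By Euler's criterion: 39^{29} ≡ 58 mod 59. Since this equals -1 (≡ 58), 39 is not a QR.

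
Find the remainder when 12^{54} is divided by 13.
By Fermat: 12^{12} ≡ 1 mod 13. 54 = 4×12 + 6. So 12^{54} ≡ 12^{6} ≡ 1 mod 13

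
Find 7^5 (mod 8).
By repeated squaring (mod 8): 7^{1}≡7, 7^{2}≡1, 7^{4}≡1. Then 7^{5} = 7^{4+1} ≡ 1 × 7 ≡ 7 (mod 8)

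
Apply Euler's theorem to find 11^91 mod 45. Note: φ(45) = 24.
By Euler: 11^{24} ≡ 1 mod 45 since gcd(11, 45) = 1. 91 = 3×24 + 19. So 11^{91} ≡ 11^{19} ≡ 11 mod 45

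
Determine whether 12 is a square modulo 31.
By Euler's criterion: 12^{15} ≡ 30 (mod 31). Since this equals -1 (≡ 30), 12 is not a QR.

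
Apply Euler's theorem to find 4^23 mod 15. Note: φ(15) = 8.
By Euler: 4^{8} ≡ 1 mod 15 since gcd(4, 15) = 1. 23 = 2×8 + 7. So 4^{23} ≡ 4^{7} ≡ 4 mod 15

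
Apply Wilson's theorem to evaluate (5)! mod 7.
(6)! = (5)! × (6) ≡ -1 (mod 7). So (5)! ≡ -1 × (6)^(-1) ≡ (-1)×(-1) = 1 (mod 7)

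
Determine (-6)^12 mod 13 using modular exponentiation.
Using Fermat: (-6)^{12} ≡ 1 (mod 13). 12 ≡ 0 (mod 12). So (-6)^{12} ≡ (-6)^{0} ≡ 1 (mod 13)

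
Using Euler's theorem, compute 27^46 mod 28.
By Euler: 27^{12} ≡ 1 (mod 28) since gcd(27, 28) = 1. 46 = 3×12 + 10. So 27^{46} ≡ 27^{10} ≡ 1 (mod 28)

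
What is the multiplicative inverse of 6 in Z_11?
Since 11 is prime, by Fermat 6^(-1) ≡ 6^{9} ≡ 2 (mod 11). Verify: 6 × 2 = 12 ≡ 1 (mod 11)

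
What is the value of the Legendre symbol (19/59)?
(19/59) = 19^{29} mod 59 = 1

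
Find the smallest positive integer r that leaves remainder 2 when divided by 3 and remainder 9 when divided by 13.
M = 3 × 13 = 39. M₁ = 13, y₁ ≡ 1 mod 3. M₂ = 3, y₂ ≡ 9 mod 13. r = 2×13×1 + 9×3×9 ≡ 35 mod 39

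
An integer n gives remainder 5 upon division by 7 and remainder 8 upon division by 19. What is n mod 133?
M = 7 × 19 = 133. M₁ = 19, y₁ ≡ 3 mod 7. M₂ = 7, y₂ ≡ 11 mod 19. n = 5×19×3 + 8×7×11 ≡ 103 mod 133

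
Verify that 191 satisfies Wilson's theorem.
(190)! mod 191 = 190. Since this equals -1 (mod 191), Wilson confirms 191 is prime.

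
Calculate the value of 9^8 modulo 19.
By repeated squaring mod 19: 9^{1}≡9, 9^{2}≡5, 9^{4}≡6, 9^{8}≡17. So 9^{8} ≡ 17 mod 19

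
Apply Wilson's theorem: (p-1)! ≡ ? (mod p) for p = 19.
By Wilson's theorem, (18)! ≡ -1 ≡ 18 mod 19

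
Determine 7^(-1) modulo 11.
Since 11 is prime, by Fermat 7^(-1) ≡ 7^{9} ≡ 8 mod 11. Verify: 7 × 8 = 56 ≡ 1 mod 11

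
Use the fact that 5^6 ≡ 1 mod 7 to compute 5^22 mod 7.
By Fermat: 5^{6} ≡ 1 mod 7. 22 = 3×6 + 4. So 5^{22} ≡ 5^{4} ≡ 2 mod 7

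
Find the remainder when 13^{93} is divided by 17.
By Fermat: 13^{16} ≡ 1 (mod 17). 93 = 5×16 + 13. So 13^{93} ≡ 13^{13} ≡ 13 (mod 17)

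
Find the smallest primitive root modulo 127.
g = 3. Powers: [3, 9, 27, 81, 116, 94, 28, 84, ...] generates all 126 non-zero residues.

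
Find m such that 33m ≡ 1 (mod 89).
Since 89 is prime, by Fermat 33^(-1) ≡ 33^{87} ≡ 27 (mod 89). Verify: 33 × 27 = 891 ≡ 1 (mod 89)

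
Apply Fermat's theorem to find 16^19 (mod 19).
By Fermat: 16^{18} ≡ 1 (mod 19). So 16^{19} = 16^{18} · 16^{1} ≡ 16^{1} ≡ 16 (mod 19)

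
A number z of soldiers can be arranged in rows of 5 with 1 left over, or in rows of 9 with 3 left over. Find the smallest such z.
M = 5 × 9 = 45. M₁ = 9, y₁ ≡ 4 (mod 5). M₂ = 5, y₂ ≡ 2 (mod 9). z = 1×9×4 + 3×5×2 ≡ 21 (mod 45)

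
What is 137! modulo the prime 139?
(138)! = (137)! × (138) ≡ -1 (mod 139). So (137)! ≡ -1 × (138)^(-1) ≡ (-1)×(-1) = 1 (mod 139)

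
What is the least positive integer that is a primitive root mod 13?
g = 2. Powers: [2, 4, 8, 3, 6, 12, 11, 9, ...] generates all 12 non-zero residues.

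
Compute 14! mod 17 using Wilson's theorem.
(16)! = (14)! × (15) × (16) ≡ -1 mod 17. So (14)! ≡ -1 × [(16)(15)]^(-1) ≡ 8 mod 17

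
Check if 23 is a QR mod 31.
By Euler's criterion: 23^{15} ≡ 30 mod 31. Since this equals -1 (≡ 30), 23 is not a QR.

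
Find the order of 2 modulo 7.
Powers of 2 mod 7: 2^1≡2, 2^2≡4, 2^3≡1. So the order of 2 is 3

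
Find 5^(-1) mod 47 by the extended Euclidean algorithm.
Extended GCD: 5(19) + 47(-2) = 1. So 5^(-1) ≡ 19 mod 47. Verify: 5 × 19 = 95 ≡ 1 mod 47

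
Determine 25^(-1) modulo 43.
Since 43 is prime, by Fermat 25^(-1) ≡ 25^{41} ≡ 31 mod 43. Verify: 25 × 31 = 775 ≡ 1 mod 43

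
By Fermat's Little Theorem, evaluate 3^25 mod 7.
By Fermat: 3^{6} ≡ 1 mod 7. 25 = 4×6 + 1. So 3^{25} ≡ 3^{1} ≡ 3 mod 7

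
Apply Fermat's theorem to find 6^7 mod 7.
By Fermat: 6^{6} ≡ 1 mod 7. So 6^{7} = 6^{6} · 6^{1} ≡ 6^{1} ≡ 6 mod 7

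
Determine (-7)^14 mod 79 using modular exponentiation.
By repeated squaring (mod 79): (-7)^{1}≡72, (-7)^{2}≡49, (-7)^{4}≡31, (-7)^{8}≡13. Then (-7)^{14} = (-7)^{8+4+2} ≡ 13 × 31 × 49 ≡ 76 (mod 79)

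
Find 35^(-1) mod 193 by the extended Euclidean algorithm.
Extended GCD: 35(-11) + 193(2) = 1. So 35^(-1) ≡ -11 ≡ 182 mod 193. Verify: 35 × 182 = 6370 ≡ 1 mod 193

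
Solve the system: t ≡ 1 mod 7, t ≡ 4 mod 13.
M = 7 × 13 = 91. M₁ = 13, y₁ ≡ 6 mod 7. M₂ = 7, y₂ ≡ 2 mod 13. t = 1×13×6 + 4×7×2 ≡ 43 mod 91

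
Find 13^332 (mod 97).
Using Fermat: 13^{96} ≡ 1 (mod 97). 332 ≡ 44 (mod 96). So 13^{332} ≡ 13^{44} ≡ 9 (mod 97)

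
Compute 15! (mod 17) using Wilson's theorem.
(16)! = (15)! × (16) ≡ -1 (mod 17). So (15)! ≡ -1 × (16)^(-1) ≡ (-1)×(-1) = 1 (mod 17)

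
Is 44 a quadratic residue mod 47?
By Euler's criterion: 44^{23} ≡ 46 mod 47. Since this equals -1 (≡ 46), 44 is not a QR.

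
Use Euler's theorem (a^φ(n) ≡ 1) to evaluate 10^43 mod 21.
By Euler: 10^{12} ≡ 1 (mod 21) since gcd(10, 21) = 1. 43 = 3×12 + 7. So 10^{43} ≡ 10^{7} ≡ 10 (mod 21)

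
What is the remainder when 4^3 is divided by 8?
4^{3} = 64 ≡ 0 mod 8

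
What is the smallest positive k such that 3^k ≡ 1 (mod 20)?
Powers of 3 mod 20: 3^1≡3, 3^2≡9, 3^3≡7, 3^4≡1. So the order of 3 is 4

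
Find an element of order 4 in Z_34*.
13 has order 4 mod 34 since 13^{4} ≡ 1 mod 34 and no smaller power works.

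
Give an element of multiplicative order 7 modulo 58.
7 has order 7 mod 58 since 7^{7} ≡ 1 mod 58 and no smaller power works.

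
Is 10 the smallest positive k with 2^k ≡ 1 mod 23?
Powers of 2 mod 23: 2^1≡2, 2^2≡4, 2^3≡8, 2^4≡16, 2^5≡9, 2^6≡18, 2^7≡13, 2^8≡3, 2^9≡6, 2^10≡12, 2^11≡1. 2^10≡12≢1, so ord ≠ 10. No, the actual order is 11.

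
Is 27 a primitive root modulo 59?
27^{29} ≡ 1 (mod 59) and 29 < 58, so ord_59(27) = 29 ≠ 58 and 27 is not a primitive root.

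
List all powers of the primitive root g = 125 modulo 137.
125^1, 125^2, ..., 125^{136} mod 137: [125, 7, 53, 49, 97, 69, 131, 72, 95, 93, 117, 103, 134, 36, 116, 115, 127, 120, 67, 18, 58, 126, 132, 60, 102, 9, 29, 63, 66, 30, 51, 73, 83, 100, 33, 15, 94, 105, 110, 50, 85, 76, 47, 121, 55, 25, 111, 38, 92, 129, 96, 81, 124, 19, 46, 133, 48, 109, 62, 78, 23, 135, 24, 123, 31, 39, 80, 136, 12, 130, 84, 88, 40, 68, 6, 65, 42, 44, 20, 34, 3, 101, 21, 22, 10, 17, 70, 119, 79, 11, 5, 77, 35, 128, 108, 74, 71, 107, 86, 64, 54, 37, 104, 122, 43, 32, 27, 87, 52, 61, 90, 16, 82, 112, 26, 99, 45, 8, 41, 56, 13, 118, 91, 4, 89, 28, 75, 59, 114, 2, 113, 14, 106, 98, 57, 1]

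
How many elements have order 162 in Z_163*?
A prime p has φ(p-1) primitive roots; here φ(162) = 54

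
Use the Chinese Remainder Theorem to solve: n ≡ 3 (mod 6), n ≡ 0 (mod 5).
M = 6 × 5 = 30. M₁ = 5, y₁ ≡ 5 (mod 6). M₂ = 6, y₂ ≡ 1 (mod 5). n = 3×5×5 + 0×6×1 ≡ 15 (mod 30)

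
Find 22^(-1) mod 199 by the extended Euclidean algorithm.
Extended GCD: 22(-9) + 199(1) = 1. So 22^(-1) ≡ -9 ≡ 190 mod 199. Verify: 22 × 190 = 4180 ≡ 1 mod 199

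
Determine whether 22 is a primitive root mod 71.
ord_71(22) divides 70. For each prime q|70: 22^{35}≡70, 22^{14}≡5, 22^{10}≡37, none ≡ 1. So 22 has order 70 and is a primitive root mod 71.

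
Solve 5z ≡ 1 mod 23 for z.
Since 23 is prime, by Fermat 5^(-1) ≡ 5^{21} ≡ 14 mod 23. Verify: 5 × 14 = 70 ≡ 1 mod 23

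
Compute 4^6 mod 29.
By repeated squaring mod 29: 4^{1}≡4, 4^{2}≡16, 4^{4}≡24. Then 4^{6} = 4^{4+2} ≡ 24 × 16 ≡ 7 mod 29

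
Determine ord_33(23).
Powers of 23 mod 33: 23^1≡23, 23^2≡1. Order = 2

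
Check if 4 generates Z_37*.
4^{18} ≡ 1 mod 37 and 18 < 36, so ord_37(4) = 18 ≠ 36 and 4 is not a primitive root.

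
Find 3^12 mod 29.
By repeated squaring mod 29: 3^{1}≡3, 3^{2}≡9, 3^{4}≡23, 3^{8}≡7. Then 3^{12} = 3^{8+4} ≡ 7 × 23 ≡ 16 mod 29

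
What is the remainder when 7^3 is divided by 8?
7^{3} = 343 ≡ 7 (mod 8)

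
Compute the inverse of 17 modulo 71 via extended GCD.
Extended GCD: 17(-25) + 71(6) = 1. So 17^(-1) ≡ -25 ≡ 46 mod 71. Verify: 17 × 46 = 782 ≡ 1 mod 71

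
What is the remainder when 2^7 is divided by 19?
By repeated squaring mod 19: 2^{1}≡2, 2^{2}≡4, 2^{4}≡16. Then 2^{7} = 2^{4+2+1} ≡ 16 × 4 × 2 ≡ 14 mod 19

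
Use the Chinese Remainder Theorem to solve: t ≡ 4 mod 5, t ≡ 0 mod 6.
M = 5 × 6 = 30. M₁ = 6, y₁ ≡ 1 mod 5. M₂ = 5, y₂ ≡ 5 mod 6. t = 4×6×1 + 0×5×5 ≡ 24 mod 30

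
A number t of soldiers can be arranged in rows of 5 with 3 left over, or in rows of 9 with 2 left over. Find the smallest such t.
M = 5 × 9 = 45. M₁ = 9, y₁ ≡ 4 mod 5. M₂ = 5, y₂ ≡ 2 mod 9. t = 3×9×4 + 2×5×2 ≡ 38 mod 45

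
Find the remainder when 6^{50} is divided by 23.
By Fermat: 6^{22} ≡ 1 mod 23. 50 = 2×22 + 6. So 6^{50} ≡ 6^{6} ≡ 12 mod 23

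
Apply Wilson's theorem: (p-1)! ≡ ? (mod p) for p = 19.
By Wilson's theorem, (18)! ≡ -1 ≡ 18 mod 19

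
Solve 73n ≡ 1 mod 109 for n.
Since 109 is prime, by Fermat 73^(-1) ≡ 73^{107} ≡ 3 mod 109. Verify: 73 × 3 = 219 ≡ 1 mod 109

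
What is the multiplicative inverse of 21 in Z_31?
Since 31 is prime, by Fermat 21^(-1) ≡ 21^{29} ≡ 3 mod 31. Verify: 21 × 3 = 63 ≡ 1 mod 31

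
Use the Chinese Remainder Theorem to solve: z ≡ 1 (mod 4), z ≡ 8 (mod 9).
M = 4 × 9 = 36. M₁ = 9, y₁ ≡ 1 (mod 4). M₂ = 4, y₂ ≡ 7 (mod 9). z = 1×9×1 + 8×4×7 ≡ 17 (mod 36)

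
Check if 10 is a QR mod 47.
By Euler's criterion: 10^{23} ≡ 46 mod 47. Since this equals -1 (≡ 46), 10 is not a QR.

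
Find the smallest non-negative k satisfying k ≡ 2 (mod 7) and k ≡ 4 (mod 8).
M = 7 × 8 = 56. M₁ = 8, y₁ ≡ 1 (mod 7). M₂ = 7, y₂ ≡ 7 (mod 8). k = 2×8×1 + 4×7×7 ≡ 44 (mod 56)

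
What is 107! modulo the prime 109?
(108)! = (107)! × (108) ≡ -1 mod 109. So (107)! ≡ -1 × (108)^(-1) ≡ (-1)×(-1) = 1 mod 109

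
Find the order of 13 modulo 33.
Powers of 13 mod 33: 13^1≡13, 13^2≡4, 13^3≡19, 13^4≡16, 13^5≡10, 13^6≡31, 13^7≡7, 13^8≡25, 13^9≡28, 13^10≡1. So the order of 13 is 10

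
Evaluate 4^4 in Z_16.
4^{4} = 256 ≡ 0 (mod 16)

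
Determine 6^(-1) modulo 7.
Since 7 is prime, by Fermat 6^(-1) ≡ 6^{5} ≡ 6 (mod 7). Verify: 6 × 6 = 36 ≡ 1 (mod 7)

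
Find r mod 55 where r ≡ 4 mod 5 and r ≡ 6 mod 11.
M = 5 × 11 = 55. M₁ = 11, y₁ ≡ 1 mod 5. M₂ = 5, y₂ ≡ 9 mod 11. r = 4×11×1 + 6×5×9 ≡ 39 mod 55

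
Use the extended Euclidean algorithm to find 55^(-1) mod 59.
Extended GCD: 55(-15) + 59(14) = 1. So 55^(-1) ≡ -15 ≡ 44 mod 59. Verify: 55 × 44 = 2420 ≡ 1 mod 59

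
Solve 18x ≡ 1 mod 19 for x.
Since 19 is prime, by Fermat 18^(-1) ≡ 18^{17} ≡ 18 mod 19. Verify: 18 × 18 = 324 ≡ 1 mod 19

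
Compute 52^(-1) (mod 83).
Since 83 is prime, by Fermat 52^(-1) ≡ 52^{81} ≡ 8 (mod 83). Verify: 52 × 8 = 416 ≡ 1 (mod 83)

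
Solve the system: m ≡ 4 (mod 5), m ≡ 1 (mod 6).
M = 5 × 6 = 30. M₁ = 6, y₁ ≡ 1 (mod 5). M₂ = 5, y₂ ≡ 5 (mod 6). m = 4×6×1 + 1×5×5 ≡ 19 (mod 30)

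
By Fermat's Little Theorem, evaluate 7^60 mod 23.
By Fermat: 7^{22} ≡ 1 mod 23. 60 = 2×22 + 16. So 7^{60} ≡ 7^{16} ≡ 6 mod 23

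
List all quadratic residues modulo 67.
Squares in Z_67*: {1, 4, 6, 9, 10, 14, 15, 16, 17, 19, 21, 22, 23, 24, 25, 26, 29, 33, 35, 36, 37, 39, 40, 47, 49, 54, 55, 56, 59, 60, 62, 64, 65}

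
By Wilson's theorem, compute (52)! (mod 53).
By Wilson's theorem, (52)! ≡ -1 ≡ 52 (mod 53)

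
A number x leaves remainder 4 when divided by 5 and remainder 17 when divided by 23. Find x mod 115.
M = 5 × 23 = 115. M₁ = 23, y₁ ≡ 2 mod 5. M₂ = 5, y₂ ≡ 14 mod 23. x = 4×23×2 + 17×5×14 ≡ 109 mod 115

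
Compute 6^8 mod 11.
By repeated squaring (mod 11): 6^{1}≡6, 6^{2}≡3, 6^{4}≡9, 6^{8}≡4. So 6^{8} ≡ 4 (mod 11)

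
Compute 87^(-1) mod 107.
Since 107 is prime, by Fermat 87^(-1) ≡ 87^{105} ≡ 16 mod 107. Verify: 87 × 16 = 1392 ≡ 1 mod 107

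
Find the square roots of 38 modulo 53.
The square roots of 38 mod 53 are 12 and 41. Verify: 12² = 144 ≡ 38 (mod 53)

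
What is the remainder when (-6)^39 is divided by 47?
By repeated squaring mod 47: (-6)^{1}≡41, (-6)^{2}≡36, (-6)^{4}≡27, (-6)^{8}≡24, (-6)^{16}≡12, (-6)^{32}≡3. Then (-6)^{39} = (-6)^{32+4+2+1} ≡ 3 × 27 × 36 × 41 ≡ 35 mod 47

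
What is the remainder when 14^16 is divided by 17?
Using Fermat: 14^{16} ≡ 1 (mod 17). 16 ≡ 0 (mod 16). So 14^{16} ≡ 14^{0} ≡ 1 (mod 17)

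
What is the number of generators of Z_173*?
Number of primitive roots mod 173 = φ(p-1) = φ(172) = 84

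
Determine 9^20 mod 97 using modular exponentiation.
By repeated squaring (mod 97): 9^{1}≡9, 9^{2}≡81, 9^{4}≡62, 9^{8}≡61, 9^{16}≡35. Then 9^{20} = 9^{16+4} ≡ 35 × 62 ≡ 36 (mod 97)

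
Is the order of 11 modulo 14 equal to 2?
Powers of 11 mod 14: 11^1≡11, 11^2≡9, 11^3≡1. 11^2≡9≢1, so ord ≠ 2. No, the actual order is 3.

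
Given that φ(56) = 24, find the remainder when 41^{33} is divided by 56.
By Euler: 41^{24} ≡ 1 (mod 56) since gcd(41, 56) = 1. 33 = 1×24 + 9. So 41^{33} ≡ 41^{9} ≡ 41 (mod 56)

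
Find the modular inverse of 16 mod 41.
Since 41 is prime, by Fermat 16^(-1) ≡ 16^{39} ≡ 18 (mod 41). Verify: 16 × 18 = 288 ≡ 1 (mod 41)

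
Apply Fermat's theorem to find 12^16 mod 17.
By Fermat's Little Theorem, 12^{16} ≡ 1 mod 17 since 17 is prime and gcd(12, 17) = 1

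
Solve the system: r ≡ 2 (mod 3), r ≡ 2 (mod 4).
M = 3 × 4 = 12. M₁ = 4, y₁ ≡ 1 (mod 3). M₂ = 3, y₂ ≡ 3 (mod 4). r = 2×4×1 + 2×3×3 ≡ 2 (mod 12)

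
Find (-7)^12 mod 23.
By repeated squaring mod 23: (-7)^{1}≡16, (-7)^{2}≡3, (-7)^{4}≡9, (-7)^{8}≡12. Then (-7)^{12} = (-7)^{8+4} ≡ 12 × 9 ≡ 16 mod 23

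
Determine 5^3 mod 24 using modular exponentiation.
5^{3} = 125 ≡ 5 (mod 24)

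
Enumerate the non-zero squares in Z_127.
QRs mod 127: {1, 2, 4, 8, 9, 11, 13, 15, 16, 17, 18, 19, 21, 22, 25, 26, 30, 31, 32, 34, 35, 36, 37, 38, 41, 42, 44, 47, 49, 50, 52, 60, 61, 62, 64, 68, 69, 70, 71, 72, 73, 74, 76, 79, 81, 82, 84, 87, 88, 94, 98, 99, 100, 103, 104, 107, 113, 115, 117, 120, 121, 122, 124}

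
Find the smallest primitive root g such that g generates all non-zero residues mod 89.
g = 3. Powers: [3, 9, 27, 81, 65, 17, 51, 64, ...] generates all 88 non-zero residues.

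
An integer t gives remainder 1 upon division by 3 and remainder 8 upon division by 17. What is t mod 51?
M = 3 × 17 = 51. M₁ = 17, y₁ ≡ 2 mod 3. M₂ = 3, y₂ ≡ 6 mod 17. t = 1×17×2 + 8×3×6 ≡ 25 mod 51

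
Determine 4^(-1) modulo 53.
Since 53 is prime, by Fermat 4^(-1) ≡ 4^{51} ≡ 40 (mod 53). Verify: 4 × 40 = 160 ≡ 1 (mod 53)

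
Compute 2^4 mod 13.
2^{4} = 16 ≡ 3 (mod 13)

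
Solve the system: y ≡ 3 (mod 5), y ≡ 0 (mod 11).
M = 5 × 11 = 55. M₁ = 11, y₁ ≡ 1 (mod 5). M₂ = 5, y₂ ≡ 9 (mod 11). y = 3×11×1 + 0×5×9 ≡ 33 (mod 55)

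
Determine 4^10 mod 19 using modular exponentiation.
By repeated squaring (mod 19): 4^{1}≡4, 4^{2}≡16, 4^{4}≡9, 4^{8}≡5. Then 4^{10} = 4^{8+2} ≡ 5 × 16 ≡ 4 (mod 19)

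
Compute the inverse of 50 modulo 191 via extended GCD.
Extended GCD: 50(-42) + 191(11) = 1. So 50^(-1) ≡ -42 ≡ 149 mod 191. Verify: 50 × 149 = 7450 ≡ 1 mod 191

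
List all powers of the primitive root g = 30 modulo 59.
30^1, 30^2, ..., 30^{58} mod 59: [30, 15, 37, 48, 24, 12, 6, 3, 31, 45, 52, 26, 13, 36, 18, 9, 34, 17, 38, 19, 39, 49, 54, 27, 43, 51, 55, 57, 58, 29, 44, 22, 11, 35, 47, 53, 56, 28, 14, 7, 33, 46, 23, 41, 50, 25, 42, 21, 40, 20, 10, 5, 32, 16, 8, 4, 2, 1]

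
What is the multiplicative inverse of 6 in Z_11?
Since 11 is prime, by Fermat 6^(-1) ≡ 6^{9} ≡ 2 mod 11. Verify: 6 × 2 = 12 ≡ 1 mod 11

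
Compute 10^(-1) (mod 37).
Since 37 is prime, by Fermat 10^(-1) ≡ 10^{35} ≡ 26 (mod 37). Verify: 10 × 26 = 260 ≡ 1 (mod 37)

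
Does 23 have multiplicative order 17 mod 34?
Powers of 23 mod 34: 23^1≡23, 23^2≡19, 23^3≡29, 23^4≡21, 23^5≡7, 23^6≡25, 23^7≡31, 23^8≡33, 23^9≡11, 23^10≡15, 23^11≡5, 23^12≡13, 23^13≡27, 23^14≡9, 23^15≡3, 23^16≡1. Already 23^16≡1, so the order is 16 < 17. No, the actual order is 16.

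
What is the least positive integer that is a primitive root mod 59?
g = 2. Powers: [2, 4, 8, 16, 32, 5, 10, ...] generates all 58 non-zero residues.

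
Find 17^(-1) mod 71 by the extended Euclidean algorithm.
Extended GCD: 17(-25) + 71(6) = 1. So 17^(-1) ≡ -25 ≡ 46 mod 71. Verify: 17 × 46 = 782 ≡ 1 mod 71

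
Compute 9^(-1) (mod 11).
Since 11 is prime, by Fermat 9^(-1) ≡ 9^{9} ≡ 5 (mod 11). Verify: 9 × 5 = 45 ≡ 1 (mod 11)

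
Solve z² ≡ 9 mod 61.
The square roots of 9 mod 61 are 58 and 3. Verify: 58² = 3364 ≡ 9 mod 61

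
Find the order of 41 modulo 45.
Powers of 41 mod 45: 41^1≡41, 41^2≡16, 41^3≡26, 41^4≡31, 41^5≡11, 41^6≡1. Order = 6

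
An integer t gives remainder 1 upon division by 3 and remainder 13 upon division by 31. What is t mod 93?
M = 3 × 31 = 93. M₁ = 31, y₁ ≡ 1 mod 3. M₂ = 3, y₂ ≡ 21 mod 31. t = 1×31×1 + 13×3×21 ≡ 13 mod 93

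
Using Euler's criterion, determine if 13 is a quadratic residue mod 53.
By Euler's criterion: 13^{26} ≡ 1 (mod 53). Since this equals 1, 13 is a QR.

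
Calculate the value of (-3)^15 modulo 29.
By repeated squaring (mod 29): (-3)^{1}≡26, (-3)^{2}≡9, (-3)^{4}≡23, (-3)^{8}≡7. Then (-3)^{15} = (-3)^{8+4+2+1} ≡ 7 × 23 × 9 × 26 ≡ 3 (mod 29)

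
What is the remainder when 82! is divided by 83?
By Wilson's theorem, (82)! ≡ -1 ≡ 82 mod 83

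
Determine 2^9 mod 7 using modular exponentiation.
Using Fermat: 2^{6} ≡ 1 mod 7. 9 ≡ 3 mod 6. So 2^{9} ≡ 2^{3} ≡ 1 mod 7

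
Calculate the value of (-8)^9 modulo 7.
Using Fermat: (-8)^{6} ≡ 1 (mod 7). 9 ≡ 3 (mod 6). So (-8)^{9} ≡ (-8)^{3} ≡ 6 (mod 7)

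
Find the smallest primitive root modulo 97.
g = 5. Powers: [5, 25, 28, 43, 21, 8, ...] generates all 96 non-zero residues.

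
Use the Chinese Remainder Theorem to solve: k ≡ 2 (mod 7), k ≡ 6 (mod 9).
M = 7 × 9 = 63. M₁ = 9, y₁ ≡ 4 (mod 7). M₂ = 7, y₂ ≡ 4 (mod 9). k = 2×9×4 + 6×7×4 ≡ 51 (mod 63)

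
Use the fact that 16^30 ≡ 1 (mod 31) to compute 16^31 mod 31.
By Fermat: 16^{30} ≡ 1 (mod 31). So 16^{31} = 16^{30} · 16^{1} ≡ 16^{1} ≡ 16 (mod 31)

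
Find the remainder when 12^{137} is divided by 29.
By Fermat: 12^{28} ≡ 1 mod 29. 137 = 4×28 + 25. So 12^{137} ≡ 12^{25} ≡ 12 mod 29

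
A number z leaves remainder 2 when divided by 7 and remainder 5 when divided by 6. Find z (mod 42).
M = 7 × 6 = 42. M₁ = 6, y₁ ≡ 6 (mod 7). M₂ = 7, y₂ ≡ 1 (mod 6). z = 2×6×6 + 5×7×1 ≡ 23 (mod 42)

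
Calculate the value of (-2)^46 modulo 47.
Using Fermat: (-2)^{46} ≡ 1 mod 47. 46 ≡ 0 mod 46. So (-2)^{46} ≡ (-2)^{0} ≡ 1 mod 47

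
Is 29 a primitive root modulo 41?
ord_41(29) divides 40. For each prime q|40: 29^{20}≡40, 29^{8}≡18, none ≡ 1. So 29 has order 40 and is a primitive root mod 41.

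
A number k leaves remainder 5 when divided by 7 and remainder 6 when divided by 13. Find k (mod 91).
M = 7 × 13 = 91. M₁ = 13, y₁ ≡ 6 (mod 7). M₂ = 7, y₂ ≡ 2 (mod 13). k = 5×13×6 + 6×7×2 ≡ 19 (mod 91)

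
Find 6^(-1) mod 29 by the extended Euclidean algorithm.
Extended GCD: 6(5) + 29(-1) = 1. So 6^(-1) ≡ 5 mod 29. Verify: 6 × 5 = 30 ≡ 1 mod 29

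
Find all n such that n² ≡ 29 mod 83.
The square roots of 29 mod 83 are 64 and 19. Verify: 64² = 4096 ≡ 29 mod 83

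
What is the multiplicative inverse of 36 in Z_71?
Since 71 is prime, by Fermat 36^(-1) ≡ 36^{69} ≡ 2 (mod 71). Verify: 36 × 2 = 72 ≡ 1 (mod 71)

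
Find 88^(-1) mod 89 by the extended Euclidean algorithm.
Extended GCD: 88(-1) + 89(1) = 1. So 88^(-1) ≡ -1 ≡ 88 mod 89. Verify: 88 × 88 = 7744 ≡ 1 mod 89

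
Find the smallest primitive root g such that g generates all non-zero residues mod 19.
g = 2. For each prime q|18: 2^{9}≡18, 2^{6}≡7, none ≡ 1, so ord_19(2) = 18 and 2 is a primitive root.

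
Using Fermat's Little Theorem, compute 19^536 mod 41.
By Fermat: 19^{40} ≡ 1 (mod 41). 536 ≡ 16 (mod 40). So 19^{536} ≡ 19^{16} ≡ 16 (mod 41)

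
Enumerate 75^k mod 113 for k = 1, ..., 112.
75^1, 75^2, ..., 75^{112} mod 113: [75, 88, 46, 60, 93, 82, 48, 97, 43, 61, 55, 57, 94, 44, 23, 30, 103, 41, 24, 105, 78, 87, 84, 85, 47, 22, 68, 15, 108, 77, 12, 109, 39, 100, 42, 99, 80, 11, 34, 64, 54, 95, 6, 111, 76, 50, 21, 106, 40, 62, 17, 32, 27, 104, 3, 112, 38, 25, 67, 53, 20, 31, 65, 16, 70, 52, 58, 56, 19, 69, 90, 83, 10, 72, 89, 8, 35, 26, 29, 28, 66, 91, 45, 98, 5, 36, 101, 4, 74, 13, 71, 14, 33, 102, 79, 49, 59, 18, 107, 2, 37, 63, 92, 7, 73, 51, 96, 81, 86, 9, 110, 1]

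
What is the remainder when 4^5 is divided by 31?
By repeated squaring mod 31: 4^{1}≡4, 4^{2}≡16, 4^{4}≡8. Then 4^{5} = 4^{4+1} ≡ 8 × 4 ≡ 1 mod 31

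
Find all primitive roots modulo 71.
There are φ(70) = 24 primitive roots mod 71: {7, 11, 13, 21, 22, 28, 31, 33, 35, 42, 44, 47, 52, 53, 55, 56, 59, 61, 62, 63, 65, 67, 68, 69}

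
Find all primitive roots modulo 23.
There are φ(22) = 10 primitive roots mod 23: {5, 7, 10, 11, 14, 15, 17, 19, 20, 21}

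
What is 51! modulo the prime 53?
(52)! = (51)! × (52) ≡ -1 (mod 53). So (51)! ≡ -1 × (52)^(-1) ≡ (-1)×(-1) = 1 (mod 53)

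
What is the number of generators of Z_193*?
A prime p has φ(p-1) primitive roots; here φ(192) = 64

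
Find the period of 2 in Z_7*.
Powers of 2 mod 7: 2^1≡2, 2^2≡4, 2^3≡1. Order = 3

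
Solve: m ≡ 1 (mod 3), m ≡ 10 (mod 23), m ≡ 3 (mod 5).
M = 3 × 23 × 5 = 345. M₁ = 115, y₁ ≡ 1 (mod 3). M₂ = 15, y₂ ≡ 20 (mod 23). M₃ = 69, y₃ ≡ 4 (mod 5). m = 1×115×1 + 10×15×20 + 3×69×4 ≡ 148 (mod 345)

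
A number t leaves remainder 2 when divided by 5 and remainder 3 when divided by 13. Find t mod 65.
M = 5 × 13 = 65. M₁ = 13, y₁ ≡ 2 mod 5. M₂ = 5, y₂ ≡ 8 mod 13. t = 2×13×2 + 3×5×8 ≡ 42 mod 65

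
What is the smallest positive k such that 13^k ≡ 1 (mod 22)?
Powers of 13 mod 22: 13^1≡13, 13^2≡15, 13^3≡19, 13^4≡5, 13^5≡21, 13^6≡9, 13^7≡7, 13^8≡3, 13^9≡17, 13^10≡1. ord_22(13) = 10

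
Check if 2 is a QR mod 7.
By Euler's criterion: 2^{3} ≡ 1 mod 7. Since this equals 1, 2 is a QR.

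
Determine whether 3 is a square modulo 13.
By Euler's criterion: 3^{6} ≡ 1 mod 13. Since this equals 1, 3 is a QR.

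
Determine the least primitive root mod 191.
g = 19. For each prime q|190: 19^{95}≡190, 19^{38}≡39, 19^{10}≡52, none ≡ 1, so ord_191(19) = 190 and 19 is a primitive root.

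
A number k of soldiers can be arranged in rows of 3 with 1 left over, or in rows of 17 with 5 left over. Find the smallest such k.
M = 3 × 17 = 51. M₁ = 17, y₁ ≡ 2 mod 3. M₂ = 3, y₂ ≡ 6 mod 17. k = 1×17×2 + 5×3×6 ≡ 22 mod 51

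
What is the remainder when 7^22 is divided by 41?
By repeated squaring mod 41: 7^{1}≡7, 7^{2}≡8, 7^{4}≡23, 7^{8}≡37, 7^{16}≡16. Then 7^{22} = 7^{16+4+2} ≡ 16 × 23 × 8 ≡ 33 mod 41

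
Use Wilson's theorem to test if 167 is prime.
(166)! mod 167 = 166. Since 166 ≡ -1 mod 167, 167 is prime.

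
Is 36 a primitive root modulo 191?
36^{19} ≡ 1 (mod 191) and 19 < 190, so ord_191(36) = 19 ≠ 190 and 36 is not a primitive root.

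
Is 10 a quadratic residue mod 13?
By Euler's criterion: 10^{6} ≡ 1 mod 13. Since this equals 1, 10 is a QR.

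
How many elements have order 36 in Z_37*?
There are φ(37-1) = φ(36) = 12 primitive roots modulo 37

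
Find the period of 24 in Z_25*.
Powers of 24 mod 25: 24^1≡24, 24^2≡1. So the order of 24 is 2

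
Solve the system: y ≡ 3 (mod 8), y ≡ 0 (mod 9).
M = 8 × 9 = 72. M₁ = 9, y₁ ≡ 1 (mod 8). M₂ = 8, y₂ ≡ 8 (mod 9). y = 3×9×1 + 0×8×8 ≡ 27 (mod 72)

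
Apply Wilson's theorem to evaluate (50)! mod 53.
(52)! = (50)! × (51) × (52) ≡ -1 (mod 53). So (50)! ≡ -1 × [(52)(51)]^(-1) ≡ 26 (mod 53)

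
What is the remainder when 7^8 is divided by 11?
By repeated squaring (mod 11): 7^{1}≡7, 7^{2}≡5, 7^{4}≡3, 7^{8}≡9. So 7^{8} ≡ 9 (mod 11)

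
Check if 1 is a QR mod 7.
By Euler's criterion: 1^{3} ≡ 1 mod 7. Since this equals 1, 1 is a QR.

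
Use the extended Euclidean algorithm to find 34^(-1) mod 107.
Extended GCD: 34(-22) + 107(7) = 1. So 34^(-1) ≡ -22 ≡ 85 (mod 107). Verify: 34 × 85 = 2890 ≡ 1 (mod 107)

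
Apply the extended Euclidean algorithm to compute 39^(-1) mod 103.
Extended GCD: 39(37) + 103(-14) = 1. So 39^(-1) ≡ 37 (mod 103). Verify: 39 × 37 = 1443 ≡ 1 (mod 103)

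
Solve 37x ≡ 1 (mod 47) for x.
Since 47 is prime, by Fermat 37^(-1) ≡ 37^{45} ≡ 14 (mod 47). Verify: 37 × 14 = 518 ≡ 1 (mod 47)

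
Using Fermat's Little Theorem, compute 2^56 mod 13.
By Fermat: 2^{12} ≡ 1 mod 13. 56 = 4×12 + 8. So 2^{56} ≡ 2^{8} ≡ 9 mod 13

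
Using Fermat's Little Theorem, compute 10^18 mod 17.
By Fermat: 10^{16} ≡ 1 mod 17. So 10^{18} = 10^{16} · 10^{2} ≡ 10^{2} ≡ 15 mod 17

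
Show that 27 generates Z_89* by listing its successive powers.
27^1, 27^2, ..., 27^{88} mod 89: [27, 17, 14, 22, 60, 18, 41, 39, 74, 40, 12, 57, 26, 79, 86, 8, 38, 47, 23, 87, 35, 55, 61, 45, 58, 53, 7, 11, 30, 9, 65, 64, 37, 20, 6, 73, 13, 84, 43, 4, 19, 68, 56, 88, 62, 72, 75, 67, 29, 71, 48, 50, 15, 49, 77, 32, 63, 10, 3, 81, 51, 42, 66, 2, 54, 34, 28, 44, 31, 36, 82, 78, 59, 80, 24, 25, 52, 69, 83, 16, 76, 5, 46, 85, 70, 21, 33, 1]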